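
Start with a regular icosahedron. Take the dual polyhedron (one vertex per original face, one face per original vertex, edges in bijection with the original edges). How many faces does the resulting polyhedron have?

The base solid has V = 12, E = 30, F = 20.
The dual swaps V and F and preserves E: V′ = F = 20, E′ = E = 30, F′ = V = 12.

12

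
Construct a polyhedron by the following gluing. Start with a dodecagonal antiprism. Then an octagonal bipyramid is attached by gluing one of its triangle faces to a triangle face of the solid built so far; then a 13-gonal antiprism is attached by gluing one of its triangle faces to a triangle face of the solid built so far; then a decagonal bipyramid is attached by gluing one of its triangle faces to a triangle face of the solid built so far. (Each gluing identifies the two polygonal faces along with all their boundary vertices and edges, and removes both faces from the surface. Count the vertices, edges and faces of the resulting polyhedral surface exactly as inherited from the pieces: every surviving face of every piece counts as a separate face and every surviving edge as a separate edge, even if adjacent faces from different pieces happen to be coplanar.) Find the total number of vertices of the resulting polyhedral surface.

63

A dodecagonal antiprism: V=24, E=48, F=26.
Attach an octagonal bipyramid (V=10, E=24, F=16) along a 3-gon: merge 3 vertices and 3 edges, delete both glued faces → V=31, E=69, F=40.
Attach a 13-gonal antiprism (V=26, E=52, F=28) along a 3-gon: merge 3 vertices and 3 edges, delete both glued faces → V=54, E=118, F=66.
Attach a decagonal bipyramid (V=12, E=30, F=20) along a 3-gon: merge 3 vertices and 3 edges, delete both glued faces → V=63, E=145, F=84.
Check: V − E + F = 63 − 145 + 84 = 2.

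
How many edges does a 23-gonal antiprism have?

92

An antiprism on an n-gon has two n-gon caps and 2n triangles: V = 2·23 = 46, E = 4·23 = 92, F = 2·23 + 2 = 48.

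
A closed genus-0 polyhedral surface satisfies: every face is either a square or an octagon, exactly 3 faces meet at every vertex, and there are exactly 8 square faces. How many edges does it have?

Let x be the number of octagons; then F = 8 + x.
Edge–face incidences: 2E = 4·8 + 8·x = 32 + 8x.
Every vertex has degree 3, so 3V = 2E.
Euler: V − E + F = 2 ⇒ (2E)/3 − E + (8 + x) = 2.
Multiply by 6: 2·(2E) − 3·(2E) + 6·(8 + x) = 12, i.e. 48 + 6x − (32 + 8x) = 12.
Collecting terms: −2x + 16 = 12, so −2x = −4, so x = 2.
Then 2E = 32 + 8·2 = 48, so E = 24, V = 2E/3 = 16, F = 8 + 2 = 10.

24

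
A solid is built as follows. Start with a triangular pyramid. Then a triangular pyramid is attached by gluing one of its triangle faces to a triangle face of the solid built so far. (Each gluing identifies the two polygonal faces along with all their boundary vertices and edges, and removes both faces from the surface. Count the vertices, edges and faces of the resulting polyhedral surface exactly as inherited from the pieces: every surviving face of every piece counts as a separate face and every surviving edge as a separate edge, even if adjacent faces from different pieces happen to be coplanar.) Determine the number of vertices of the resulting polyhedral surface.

A triangular pyramid: V=4, E=6, F=4.
Attach a triangular pyramid (V=4, E=6, F=4) along a 3-gon: merge 3 vertices and 3 edges, delete both glued faces → V=5, E=9, F=6.
Check: V − E + F = 5 − 9 + 6 = 2.

5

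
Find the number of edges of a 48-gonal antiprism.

192

An antiprism on an n-gon has two n-gon caps and 2n triangles: V = 2·48 = 96, E = 4·48 = 192, F = 2·48 + 2 = 98.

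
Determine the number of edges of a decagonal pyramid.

A pyramid on an n-gon base has one n-gon and n triangles: V = 10 + 1 = 11, E = 2·10 = 20, F = 10 + 1 = 11.

20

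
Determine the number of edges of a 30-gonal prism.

90

A prism on an n-gon has two n-gon bases and n rectangular sides: V = 2·30 = 60, E = 3·30 = 90, F = 30 + 2 = 32.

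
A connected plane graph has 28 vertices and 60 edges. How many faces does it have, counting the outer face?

Euler's formula for a connected plane graph: V − E + F = 2, so F = 2 − 28 + 60 = 34.

34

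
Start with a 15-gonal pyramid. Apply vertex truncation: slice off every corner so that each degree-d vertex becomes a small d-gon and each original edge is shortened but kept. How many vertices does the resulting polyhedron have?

The base solid has V = 16, E = 30, F = 16.
Truncation replaces each original edge-end by a new vertex, so V′ = 2E = 60.
Each original edge survives, and each old vertex of degree d contributes d new edges; summing degrees gives Σd = 2E, so E′ = E + 2E = 3E = 90.
Each original face survives and each original vertex becomes one new face: F′ = F + V = 32.

60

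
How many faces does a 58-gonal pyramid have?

A pyramid on an n-gon base has one n-gon and n triangles: V = 58 + 1 = 59, E = 2·58 = 116, F = 58 + 1 = 59.

59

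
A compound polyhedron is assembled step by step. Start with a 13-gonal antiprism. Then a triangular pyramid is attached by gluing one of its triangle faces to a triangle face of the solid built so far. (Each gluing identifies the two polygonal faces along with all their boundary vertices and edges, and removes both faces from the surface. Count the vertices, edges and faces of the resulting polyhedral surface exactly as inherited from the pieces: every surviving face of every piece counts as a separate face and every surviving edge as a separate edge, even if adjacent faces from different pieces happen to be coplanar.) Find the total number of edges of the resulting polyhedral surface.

A 13-gonal antiprism: V=26, E=52, F=28.
Attach a triangular pyramid (V=4, E=6, F=4) along a 3-gon: merge 3 vertices and 3 edges, delete both glued faces → V=27, E=55, F=30.
Check: V − E + F = 27 − 55 + 30 = 2.

55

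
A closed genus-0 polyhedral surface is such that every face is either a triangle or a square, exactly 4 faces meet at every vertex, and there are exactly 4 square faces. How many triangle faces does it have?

8

Let x be the number of triangles; then F = 4 + x.
Edge–face incidences: 2E = 4·4 + 3·x = 16 + 3x.
Every vertex has degree 4, so 4V = 2E.
Euler: V − E + F = 2 ⇒ (2E)/4 − E + (4 + x) = 2.
Multiply by 8: 2·(2E) − 4·(2E) + 8·(4 + x) = 16, i.e. 32 + 8x − 2·(16 + 3x) = 16.
Collecting terms: 2x = 16, so x = 8.
Then 2E = 16 + 3·8 = 40, so E = 20, V = 2E/4 = 10, F = 4 + 8 = 12.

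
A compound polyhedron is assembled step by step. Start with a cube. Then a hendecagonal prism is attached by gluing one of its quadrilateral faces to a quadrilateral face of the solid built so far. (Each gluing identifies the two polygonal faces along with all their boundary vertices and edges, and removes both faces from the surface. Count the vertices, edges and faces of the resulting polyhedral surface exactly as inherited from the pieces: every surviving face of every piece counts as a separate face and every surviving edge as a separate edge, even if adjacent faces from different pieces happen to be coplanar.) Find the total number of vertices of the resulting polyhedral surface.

A cube: V=8, E=12, F=6.
Attach a hendecagonal prism (V=22, E=33, F=13) along a 4-gon: merge 4 vertices and 4 edges, delete both glued faces → V=26, E=41, F=17.
Check: V − E + F = 26 − 41 + 17 = 2.

26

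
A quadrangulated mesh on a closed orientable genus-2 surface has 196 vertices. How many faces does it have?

χ = 2 − 2·2 = -2, and every face is a square so 4F = 2E.
V − E + F = -2 with E = 4F/2 gives 196 − (4/2 − 1)·F = -2, so F = 198 and E = 396.

198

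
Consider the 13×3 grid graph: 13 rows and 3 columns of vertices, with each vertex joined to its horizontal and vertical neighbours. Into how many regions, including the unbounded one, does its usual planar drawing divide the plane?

The grid has V = 13·3 = 39 vertices and E = 13·2 + 3·12 = 62 edges.
F = 2 − V + E = 2 − 39 + 62 = 25.

25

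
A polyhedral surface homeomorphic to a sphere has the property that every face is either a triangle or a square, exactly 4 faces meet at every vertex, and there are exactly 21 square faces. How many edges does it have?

54

Let x be the number of triangles; then F = 21 + x.
Edge–face incidences: 2E = 4·21 + 3·x = 84 + 3x.
Every vertex has degree 4, so 4V = 2E.
Euler: V − E + F = 2 ⇒ (2E)/4 − E + (21 + x) = 2.
Multiply by 8: 2·(2E) − 4·(2E) + 8·(21 + x) = 16, i.e. 168 + 8x − 2·(84 + 3x) = 16.
Collecting terms: 2x = 16, so x = 8.
Then 2E = 84 + 3·8 = 108, so E = 54, V = 2E/4 = 27, F = 21 + 8 = 29.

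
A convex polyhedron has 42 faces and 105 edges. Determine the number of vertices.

65

Here V − E + F = 2.
V = 2 + E − F = 2 + 105 − 42 = 65.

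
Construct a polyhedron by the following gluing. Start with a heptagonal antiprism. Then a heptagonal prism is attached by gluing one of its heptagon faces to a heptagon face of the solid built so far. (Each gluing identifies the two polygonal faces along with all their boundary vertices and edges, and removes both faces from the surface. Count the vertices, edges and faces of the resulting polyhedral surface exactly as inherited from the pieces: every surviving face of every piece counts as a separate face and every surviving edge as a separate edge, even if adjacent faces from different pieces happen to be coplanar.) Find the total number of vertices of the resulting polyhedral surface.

21

A heptagonal antiprism: V=14, E=28, F=16.
Attach a heptagonal prism (V=14, E=21, F=9) along a 7-gon: merge 7 vertices and 7 edges, delete both glued faces → V=21, E=42, F=23.
Check: V − E + F = 21 − 42 + 23 = 2.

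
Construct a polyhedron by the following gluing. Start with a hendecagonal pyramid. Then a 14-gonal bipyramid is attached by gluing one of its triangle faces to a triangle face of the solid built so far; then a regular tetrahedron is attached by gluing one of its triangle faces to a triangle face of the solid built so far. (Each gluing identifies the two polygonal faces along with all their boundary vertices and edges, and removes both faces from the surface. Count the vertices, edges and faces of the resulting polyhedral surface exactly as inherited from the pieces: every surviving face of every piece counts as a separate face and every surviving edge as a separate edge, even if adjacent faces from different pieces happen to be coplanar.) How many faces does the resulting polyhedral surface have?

40

A hendecagonal pyramid: V=12, E=22, F=12.
Attach a 14-gonal bipyramid (V=16, E=42, F=28) along a 3-gon: merge 3 vertices and 3 edges, delete both glued faces → V=25, E=61, F=38.
Attach a regular tetrahedron (V=4, E=6, F=4) along a 3-gon: merge 3 vertices and 3 edges, delete both glued faces → V=26, E=64, F=40.
Check: V − E + F = 26 − 64 + 40 = 2.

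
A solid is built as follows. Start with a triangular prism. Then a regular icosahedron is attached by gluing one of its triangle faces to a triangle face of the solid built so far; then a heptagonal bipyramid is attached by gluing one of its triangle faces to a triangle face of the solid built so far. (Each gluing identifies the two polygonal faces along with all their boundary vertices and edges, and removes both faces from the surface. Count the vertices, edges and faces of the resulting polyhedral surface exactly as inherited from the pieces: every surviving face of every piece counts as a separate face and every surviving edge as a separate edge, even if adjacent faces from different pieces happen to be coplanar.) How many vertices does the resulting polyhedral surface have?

A triangular prism: V=6, E=9, F=5.
Attach a regular icosahedron (V=12, E=30, F=20) along a 3-gon: merge 3 vertices and 3 edges, delete both glued faces → V=15, E=36, F=23.
Attach a heptagonal bipyramid (V=9, E=21, F=14) along a 3-gon: merge 3 vertices and 3 edges, delete both glued faces → V=21, E=54, F=35.
Check: V − E + F = 21 − 54 + 35 = 2.

21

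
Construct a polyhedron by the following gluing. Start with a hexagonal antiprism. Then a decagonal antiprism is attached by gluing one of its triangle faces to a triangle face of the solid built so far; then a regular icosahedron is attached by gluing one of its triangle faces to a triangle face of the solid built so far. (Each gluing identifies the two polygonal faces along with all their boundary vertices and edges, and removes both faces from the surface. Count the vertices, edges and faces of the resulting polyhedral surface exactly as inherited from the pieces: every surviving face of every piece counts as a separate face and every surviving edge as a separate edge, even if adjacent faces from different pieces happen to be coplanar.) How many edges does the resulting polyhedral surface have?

88

A hexagonal antiprism: V=12, E=24, F=14.
Attach a decagonal antiprism (V=20, E=40, F=22) along a 3-gon: merge 3 vertices and 3 edges, delete both glued faces → V=29, E=61, F=34.
Attach a regular icosahedron (V=12, E=30, F=20) along a 3-gon: merge 3 vertices and 3 edges, delete both glued faces → V=38, E=88, F=52.
Check: V − E + F = 38 − 88 + 52 = 2.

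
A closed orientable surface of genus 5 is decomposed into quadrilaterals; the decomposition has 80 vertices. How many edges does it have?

χ = 2 − 2·5 = -8, and every face is a square so 4F = 2E.
V − E + F = -8 with E = 4F/2 gives 80 − (4/2 − 1)·F = -8, so F = 88 and E = 176.

176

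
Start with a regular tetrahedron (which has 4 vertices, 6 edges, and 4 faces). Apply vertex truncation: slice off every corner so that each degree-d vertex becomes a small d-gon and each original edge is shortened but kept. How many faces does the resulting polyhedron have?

Truncation replaces each original edge-end by a new vertex, so V′ = 2E = 12.
Each original edge survives, and each old vertex of degree d contributes d new edges; summing degrees gives Σd = 2E, so E′ = E + 2E = 3E = 18.
Each original face survives and each original vertex becomes one new face: F′ = F + V = 8.

8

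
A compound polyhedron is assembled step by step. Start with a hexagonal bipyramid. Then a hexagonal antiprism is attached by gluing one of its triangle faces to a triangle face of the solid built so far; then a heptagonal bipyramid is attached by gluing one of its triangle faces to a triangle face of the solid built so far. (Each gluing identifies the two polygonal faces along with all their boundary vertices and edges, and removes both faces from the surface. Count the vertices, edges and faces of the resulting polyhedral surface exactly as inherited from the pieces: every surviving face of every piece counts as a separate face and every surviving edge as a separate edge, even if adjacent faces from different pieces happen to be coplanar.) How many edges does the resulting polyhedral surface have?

A hexagonal bipyramid: V=8, E=18, F=12.
Attach a hexagonal antiprism (V=12, E=24, F=14) along a 3-gon: merge 3 vertices and 3 edges, delete both glued faces → V=17, E=39, F=24.
Attach a heptagonal bipyramid (V=9, E=21, F=14) along a 3-gon: merge 3 vertices and 3 edges, delete both glued faces → V=23, E=57, F=36.
Check: V − E + F = 23 − 57 + 36 = 2.

57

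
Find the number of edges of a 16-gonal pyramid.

A pyramid on an n-gon base has one n-gon and n triangles: V = 16 + 1 = 17, E = 2·16 = 32, F = 16 + 1 = 17.

32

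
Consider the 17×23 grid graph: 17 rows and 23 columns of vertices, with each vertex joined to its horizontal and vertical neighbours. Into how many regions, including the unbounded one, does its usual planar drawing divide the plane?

The grid has V = 17·23 = 391 vertices and E = 17·22 + 23·16 = 742 edges.
F = 2 − V + E = 2 − 391 + 742 = 353.

353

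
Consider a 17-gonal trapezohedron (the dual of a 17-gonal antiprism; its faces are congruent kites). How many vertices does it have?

The n-trapezohedron (dual of the n-antiprism) has V = 2·17 + 2 = 36, E = 4·17 = 68, F = 2·17 = 34.
Check: V − E + F = 36 − 68 + 34 = 2.

36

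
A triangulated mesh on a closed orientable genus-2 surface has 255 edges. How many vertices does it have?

83

χ = 2 − 2·2 = -2, and every face is a triangle so 3F = 2E.
F = 2E/3 = 170. Then V = -2 + E − F = -2 + 255 − 170 = 83.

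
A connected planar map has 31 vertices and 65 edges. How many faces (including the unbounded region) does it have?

36

Euler's formula for a connected plane graph: V − E + F = 2, so F = 2 − 31 + 65 = 36.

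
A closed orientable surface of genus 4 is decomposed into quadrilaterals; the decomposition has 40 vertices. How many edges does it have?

92

χ = 2 − 2·4 = -6, and every face is a square so 4F = 2E.
V − E + F = -6 with E = 4F/2 gives 40 − (4/2 − 1)·F = -6, so F = 46 and E = 92.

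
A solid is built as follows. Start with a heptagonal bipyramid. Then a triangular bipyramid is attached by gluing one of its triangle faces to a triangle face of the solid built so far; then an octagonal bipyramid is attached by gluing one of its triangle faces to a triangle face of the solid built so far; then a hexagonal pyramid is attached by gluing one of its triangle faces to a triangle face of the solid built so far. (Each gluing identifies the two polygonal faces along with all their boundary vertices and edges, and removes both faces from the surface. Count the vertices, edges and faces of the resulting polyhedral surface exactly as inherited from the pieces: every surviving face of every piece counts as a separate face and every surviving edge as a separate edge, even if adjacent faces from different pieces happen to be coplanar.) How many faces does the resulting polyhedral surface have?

A heptagonal bipyramid: V=9, E=21, F=14.
Attach a triangular bipyramid (V=5, E=9, F=6) along a 3-gon: merge 3 vertices and 3 edges, delete both glued faces → V=11, E=27, F=18.
Attach an octagonal bipyramid (V=10, E=24, F=16) along a 3-gon: merge 3 vertices and 3 edges, delete both glued faces → V=18, E=48, F=32.
Attach a hexagonal pyramid (V=7, E=12, F=7) along a 3-gon: merge 3 vertices and 3 edges, delete both glued faces → V=22, E=57, F=37.
Check: V − E + F = 22 − 57 + 37 = 2.

37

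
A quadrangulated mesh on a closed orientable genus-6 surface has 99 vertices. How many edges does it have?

218

χ = 2 − 2·6 = -10, and every face is a square so 4F = 2E.
V − E + F = -10 with E = 4F/2 gives 99 − (4/2 − 1)·F = -10, so F = 109 and E = 218.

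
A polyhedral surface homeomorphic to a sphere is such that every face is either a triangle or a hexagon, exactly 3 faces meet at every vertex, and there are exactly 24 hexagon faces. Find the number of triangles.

Let x be the number of triangles; then F = 24 + x.
Edge–face incidences: 2E = 6·24 + 3·x = 144 + 3x.
Every vertex has degree 3, so 3V = 2E.
Euler: V − E + F = 2 ⇒ (2E)/3 − E + (24 + x) = 2.
Multiply by 6: 2·(2E) − 3·(2E) + 6·(24 + x) = 12, i.e. 144 + 6x − (144 + 3x) = 12.
Collecting terms: 3x = 12, so x = 4.
Then 2E = 144 + 3·4 = 156, so E = 78, V = 2E/3 = 52, F = 24 + 4 = 28.

4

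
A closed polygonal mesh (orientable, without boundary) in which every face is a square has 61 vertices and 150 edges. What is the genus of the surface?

Every face is a square and each edge borders two faces, so 4F = 2·150, giving F = 75.
χ = V − E + F = 61 − 150 + 75 = -14.
For a closed orientable surface χ = 2 − 2g, so g = (2 − (-14))/2 = 8.

8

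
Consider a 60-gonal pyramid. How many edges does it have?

A pyramid on an n-gon base has one n-gon and n triangles: V = 60 + 1 = 61, E = 2·60 = 120, F = 60 + 1 = 61.
Check: V − E + F = 61 − 120 + 61 = 2.

120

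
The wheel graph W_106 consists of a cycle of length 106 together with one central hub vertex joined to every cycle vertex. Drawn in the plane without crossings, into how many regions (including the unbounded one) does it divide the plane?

107

W_106 has V = 106 + 1 = 107 vertices and E = 2·106 = 212 edges.
By Euler's formula F = 2 − V + E = 2 − 107 + 212 = 107.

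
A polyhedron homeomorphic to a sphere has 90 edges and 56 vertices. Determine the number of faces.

36

Here V − E + F = 2.
F = 2 − V + E = 2 − 56 + 90 = 36.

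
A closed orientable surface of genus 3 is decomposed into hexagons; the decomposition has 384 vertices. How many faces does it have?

194

χ = 2 − 2·3 = -4, and every face is a hexagon so 6F = 2E.
V − E + F = -4 with E = 6F/2 gives 384 − (6/2 − 1)·F = -4, so F = 194 and E = 582.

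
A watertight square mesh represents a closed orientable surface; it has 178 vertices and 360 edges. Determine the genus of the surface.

Every face is a square and each edge borders two faces, so 4F = 2·360, giving F = 180.
χ = V − E + F = 178 − 360 + 180 = -2.
For a closed orientable surface χ = 2 − 2g, so g = (2 − (-2))/2 = 2.

2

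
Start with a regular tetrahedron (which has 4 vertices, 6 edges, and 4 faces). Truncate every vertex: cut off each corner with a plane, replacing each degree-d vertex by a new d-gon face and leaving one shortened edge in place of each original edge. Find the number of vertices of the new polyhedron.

12

Truncation replaces each original edge-end by a new vertex, so V′ = 2E = 12.
Each original edge survives, and each old vertex of degree d contributes d new edges; summing degrees gives Σd = 2E, so E′ = E + 2E = 3E = 18.
Each original face survives and each original vertex becomes one new face: F′ = F + V = 8.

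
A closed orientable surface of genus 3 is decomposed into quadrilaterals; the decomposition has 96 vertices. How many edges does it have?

χ = 2 − 2·3 = -4, and every face is a square so 4F = 2E.
V − E + F = -4 with E = 4F/2 gives 96 − (4/2 − 1)·F = -4, so F = 100 and E = 200.

200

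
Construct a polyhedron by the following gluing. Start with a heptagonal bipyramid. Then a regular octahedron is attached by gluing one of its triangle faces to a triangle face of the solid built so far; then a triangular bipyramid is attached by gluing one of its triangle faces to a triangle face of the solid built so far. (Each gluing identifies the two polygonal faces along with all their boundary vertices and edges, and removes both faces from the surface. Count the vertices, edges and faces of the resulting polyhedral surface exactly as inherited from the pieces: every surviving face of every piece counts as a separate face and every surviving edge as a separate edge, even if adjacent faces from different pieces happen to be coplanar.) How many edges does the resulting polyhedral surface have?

36

A heptagonal bipyramid: V=9, E=21, F=14.
Attach a regular octahedron (V=6, E=12, F=8) along a 3-gon: merge 3 vertices and 3 edges, delete both glued faces → V=12, E=30, F=20.
Attach a triangular bipyramid (V=5, E=9, F=6) along a 3-gon: merge 3 vertices and 3 edges, delete both glued faces → V=14, E=36, F=24.
Check: V − E + F = 14 − 36 + 24 = 2.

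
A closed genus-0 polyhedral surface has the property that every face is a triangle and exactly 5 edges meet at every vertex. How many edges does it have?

Each face has 3 edges and each edge borders two faces, so 2E = 3F.
Each vertex has degree 5, so 5V = 2E and hence V = 3F/5.
Euler: V − E + F = 2 ⇒ (3F/5) − (3F/2) + F = 2.
Multiply by 10: (6 − 15 + 10)F = 20, i.e. 1F = 20.
So F = 20, E = 3·20/2 = 30, V = 3·20/5 = 12.

30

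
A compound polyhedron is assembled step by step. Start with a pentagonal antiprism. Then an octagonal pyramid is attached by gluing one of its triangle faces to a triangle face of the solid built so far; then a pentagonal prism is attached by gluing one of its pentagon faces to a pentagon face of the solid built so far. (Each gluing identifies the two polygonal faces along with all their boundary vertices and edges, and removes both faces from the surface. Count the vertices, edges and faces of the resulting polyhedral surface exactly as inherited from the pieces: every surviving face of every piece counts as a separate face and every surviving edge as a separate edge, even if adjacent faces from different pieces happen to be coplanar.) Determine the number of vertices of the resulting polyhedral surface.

A pentagonal antiprism: V=10, E=20, F=12.
Attach an octagonal pyramid (V=9, E=16, F=9) along a 3-gon: merge 3 vertices and 3 edges, delete both glued faces → V=16, E=33, F=19.
Attach a pentagonal prism (V=10, E=15, F=7) along a 5-gon: merge 5 vertices and 5 edges, delete both glued faces → V=21, E=43, F=24.
Check: V − E + F = 21 − 43 + 24 = 2.

21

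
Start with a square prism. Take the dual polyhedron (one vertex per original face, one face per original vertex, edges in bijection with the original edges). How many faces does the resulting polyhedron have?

8

The base solid has V = 8, E = 12, F = 6.
The dual swaps V and F and preserves E: V′ = F = 6, E′ = E = 12, F′ = V = 8.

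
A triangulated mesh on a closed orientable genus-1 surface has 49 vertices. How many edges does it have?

147

χ = 2 − 2·1 = 0, and every face is a triangle so 3F = 2E.
V − E + F = 0 with E = 3F/2 gives 49 − (3/2 − 1)·F = 0, so F = 98 and E = 147.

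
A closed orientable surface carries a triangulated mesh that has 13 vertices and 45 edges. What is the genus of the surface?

Every face is a triangle and each edge borders two faces, so 3F = 2·45, giving F = 30.
χ = V − E + F = 13 − 45 + 30 = -2.
For a closed orientable surface χ = 2 − 2g, so g = (2 − (-2))/2 = 2.

2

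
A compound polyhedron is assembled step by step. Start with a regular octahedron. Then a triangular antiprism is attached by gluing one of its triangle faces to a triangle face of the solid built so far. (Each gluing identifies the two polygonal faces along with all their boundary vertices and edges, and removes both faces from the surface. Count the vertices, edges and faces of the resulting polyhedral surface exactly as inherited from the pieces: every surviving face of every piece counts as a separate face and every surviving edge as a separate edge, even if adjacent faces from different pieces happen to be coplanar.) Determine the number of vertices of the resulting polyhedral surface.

9

A regular octahedron: V=6, E=12, F=8.
Attach a triangular antiprism (V=6, E=12, F=8) along a 3-gon: merge 3 vertices and 3 edges, delete both glued faces → V=9, E=21, F=14.
Check: V − E + F = 9 − 21 + 14 = 2.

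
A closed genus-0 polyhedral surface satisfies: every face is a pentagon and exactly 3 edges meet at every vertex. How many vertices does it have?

20

Each face has 5 edges and each edge borders two faces, so 2E = 5F.
Each vertex has degree 3, so 3V = 2E and hence V = 5F/3.
Euler: V − E + F = 2 ⇒ (5F/3) − (5F/2) + F = 2.
Multiply by 6: (10 − 15 + 6)F = 12, i.e. 1F = 12.
So F = 12, E = 5·12/2 = 30, V = 5·12/3 = 20.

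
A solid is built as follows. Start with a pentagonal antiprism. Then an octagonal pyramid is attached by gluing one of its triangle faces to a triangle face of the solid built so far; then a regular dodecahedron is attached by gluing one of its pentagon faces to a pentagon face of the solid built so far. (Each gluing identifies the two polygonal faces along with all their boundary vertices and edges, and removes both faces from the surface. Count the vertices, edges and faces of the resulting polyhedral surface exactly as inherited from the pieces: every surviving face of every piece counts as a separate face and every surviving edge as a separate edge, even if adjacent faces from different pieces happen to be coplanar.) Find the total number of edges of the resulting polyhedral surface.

A pentagonal antiprism: V=10, E=20, F=12.
Attach an octagonal pyramid (V=9, E=16, F=9) along a 3-gon: merge 3 vertices and 3 edges, delete both glued faces → V=16, E=33, F=19.
Attach a regular dodecahedron (V=20, E=30, F=12) along a 5-gon: merge 5 vertices and 5 edges, delete both glued faces → V=31, E=58, F=29.
Check: V − E + F = 31 − 58 + 29 = 2.

58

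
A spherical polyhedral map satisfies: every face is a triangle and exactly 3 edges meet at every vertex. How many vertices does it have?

Each face has 3 edges and each edge borders two faces, so 2E = 3F.
Each vertex has degree 3, so 3V = 2E and hence V = 3F/3.
Euler: V − E + F = 2 ⇒ (3F/3) − (3F/2) + F = 2.
Multiply by 6: (6 − 9 + 6)F = 12, i.e. 3F = 12.
So F = 4, E = 3·4/2 = 6, V = 3·4/3 = 4.

4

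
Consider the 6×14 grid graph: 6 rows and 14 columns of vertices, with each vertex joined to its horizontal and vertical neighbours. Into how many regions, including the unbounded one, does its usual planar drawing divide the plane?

The grid has V = 6·14 = 84 vertices and E = 6·13 + 14·5 = 148 edges.
F = 2 − V + E = 2 − 84 + 148 = 66.

66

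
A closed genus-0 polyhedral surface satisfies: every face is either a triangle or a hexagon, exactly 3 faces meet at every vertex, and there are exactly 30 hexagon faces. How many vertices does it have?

Let x be the number of triangles; then F = 30 + x.
Edge–face incidences: 2E = 6·30 + 3·x = 180 + 3x.
Every vertex has degree 3, so 3V = 2E.
Euler: V − E + F = 2 ⇒ (2E)/3 − E + (30 + x) = 2.
Multiply by 6: 2·(2E) − 3·(2E) + 6·(30 + x) = 12, i.e. 180 + 6x − (180 + 3x) = 12.
Collecting terms: 3x = 12, so x = 4.
Then 2E = 180 + 3·4 = 192, so E = 96, V = 2E/3 = 64, F = 30 + 4 = 34.

64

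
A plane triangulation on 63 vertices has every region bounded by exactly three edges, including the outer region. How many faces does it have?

In a plane triangulation 3F = 2E and V − E + F = 2, so F = 2V − 4 = 2·63 − 4 = 122.

122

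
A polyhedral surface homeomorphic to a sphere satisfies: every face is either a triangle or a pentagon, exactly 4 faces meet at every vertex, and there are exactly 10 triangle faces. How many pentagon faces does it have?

2

Let x be the number of pentagons; then F = 10 + x.
Edge–face incidences: 2E = 3·10 + 5·x = 30 + 5x.
Every vertex has degree 4, so 4V = 2E.
Euler: V − E + F = 2 ⇒ (2E)/4 − E + (10 + x) = 2.
Multiply by 8: 2·(2E) − 4·(2E) + 8·(10 + x) = 16, i.e. 80 + 8x − 2·(30 + 5x) = 16.
Collecting terms: −2x + 20 = 16, so −2x = −4, so x = 2.
Then 2E = 30 + 5·2 = 40, so E = 20, V = 2E/4 = 10, F = 10 + 2 = 12.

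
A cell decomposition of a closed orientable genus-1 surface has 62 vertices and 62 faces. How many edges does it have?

For a closed orientable surface of genus 1, χ = 2 − 2·1 = 0.
E = V + F − (0) = 62 + 62 − (0) = 124.

124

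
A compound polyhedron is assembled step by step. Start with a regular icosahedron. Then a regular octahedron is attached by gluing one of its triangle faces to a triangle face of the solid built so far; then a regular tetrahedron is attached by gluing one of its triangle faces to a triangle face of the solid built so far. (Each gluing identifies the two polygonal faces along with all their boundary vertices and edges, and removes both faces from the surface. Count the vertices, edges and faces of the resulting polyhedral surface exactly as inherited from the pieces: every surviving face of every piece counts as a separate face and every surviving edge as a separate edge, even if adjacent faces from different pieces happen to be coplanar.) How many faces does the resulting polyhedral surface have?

A regular icosahedron: V=12, E=30, F=20.
Attach a regular octahedron (V=6, E=12, F=8) along a 3-gon: merge 3 vertices and 3 edges, delete both glued faces → V=15, E=39, F=26.
Attach a regular tetrahedron (V=4, E=6, F=4) along a 3-gon: merge 3 vertices and 3 edges, delete both glued faces → V=16, E=42, F=28.
Check: V − E + F = 16 − 42 + 28 = 2.

28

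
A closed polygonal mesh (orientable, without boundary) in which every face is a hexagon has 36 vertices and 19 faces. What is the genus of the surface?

Every face is a hexagon, so 2E = 6·19 = 114, giving E = 57.
χ = V − E + F = 36 − 57 + 19 = -2.
For a closed orientable surface χ = 2 − 2g, so g = (2 − (-2))/2 = 2.

2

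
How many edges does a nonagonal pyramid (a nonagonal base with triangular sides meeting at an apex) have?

18

A pyramid on an n-gon base has one n-gon and n triangles: V = 9 + 1 = 10, E = 2·9 = 18, F = 9 + 1 = 10.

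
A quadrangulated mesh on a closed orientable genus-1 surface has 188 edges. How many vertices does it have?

χ = 2 − 2·1 = 0, and every face is a square so 4F = 2E.
F = 2E/4 = 94. Then V = 0 + E − F = 0 + 188 − 94 = 94.

94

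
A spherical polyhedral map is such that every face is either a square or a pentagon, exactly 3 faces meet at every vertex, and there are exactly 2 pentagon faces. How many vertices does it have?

10

Let x be the number of squares; then F = 2 + x.
Edge–face incidences: 2E = 5·2 + 4·x = 10 + 4x.
Every vertex has degree 3, so 3V = 2E.
Euler: V − E + F = 2 ⇒ (2E)/3 − E + (2 + x) = 2.
Multiply by 6: 2·(2E) − 3·(2E) + 6·(2 + x) = 12, i.e. 12 + 6x − (10 + 4x) = 12.
Collecting terms: 2x + 2 = 12, so 2x = 10, so x = 5.
Then 2E = 10 + 4·5 = 30, so E = 15, V = 2E/3 = 10, F = 2 + 5 = 7.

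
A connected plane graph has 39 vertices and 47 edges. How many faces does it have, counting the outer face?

Euler's formula for a connected plane graph: V − E + F = 2, so F = 2 − 39 + 47 = 10.

10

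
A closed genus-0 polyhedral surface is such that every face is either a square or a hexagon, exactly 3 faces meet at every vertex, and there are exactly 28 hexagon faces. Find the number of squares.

Let x be the number of squares; then F = 28 + x.
Edge–face incidences: 2E = 6·28 + 4·x = 168 + 4x.
Every vertex has degree 3, so 3V = 2E.
Euler: V − E + F = 2 ⇒ (2E)/3 − E + (28 + x) = 2.
Multiply by 6: 2·(2E) − 3·(2E) + 6·(28 + x) = 12, i.e. 168 + 6x − (168 + 4x) = 12.
Collecting terms: 2x = 12, so x = 6.
Then 2E = 168 + 4·6 = 192, so E = 96, V = 2E/3 = 64, F = 28 + 6 = 34.

6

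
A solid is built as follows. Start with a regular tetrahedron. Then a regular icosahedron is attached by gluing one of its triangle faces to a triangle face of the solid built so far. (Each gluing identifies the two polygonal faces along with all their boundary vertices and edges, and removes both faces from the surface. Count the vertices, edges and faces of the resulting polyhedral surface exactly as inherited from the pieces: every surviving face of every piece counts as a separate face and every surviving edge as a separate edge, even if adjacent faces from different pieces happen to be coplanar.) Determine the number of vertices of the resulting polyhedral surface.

13

A regular tetrahedron: V=4, E=6, F=4.
Attach a regular icosahedron (V=12, E=30, F=20) along a 3-gon: merge 3 vertices and 3 edges, delete both glued faces → V=13, E=33, F=22.
Check: V − E + F = 13 − 33 + 22 = 2.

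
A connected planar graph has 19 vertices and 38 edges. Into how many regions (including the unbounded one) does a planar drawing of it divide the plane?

Euler's formula for a connected plane graph: V − E + F = 2, so F = 2 − 19 + 38 = 21.

21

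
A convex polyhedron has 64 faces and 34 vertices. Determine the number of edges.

Here V − E + F = 2.
E = V + F − (2) = 34 + 64 − (2) = 96.

96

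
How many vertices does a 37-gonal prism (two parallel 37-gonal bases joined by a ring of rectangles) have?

74

A prism on an n-gon has two n-gon bases and n rectangular sides: V = 2·37 = 74, E = 3·37 = 111, F = 37 + 2 = 39.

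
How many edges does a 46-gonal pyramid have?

A pyramid on an n-gon base has one n-gon and n triangles: V = 46 + 1 = 47, E = 2·46 = 92, F = 46 + 1 = 47.

92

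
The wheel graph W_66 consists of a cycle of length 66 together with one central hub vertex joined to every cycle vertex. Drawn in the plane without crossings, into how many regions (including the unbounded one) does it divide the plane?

67

W_66 has V = 66 + 1 = 67 vertices and E = 2·66 = 132 edges.
By Euler's formula F = 2 − V + E = 2 − 67 + 132 = 67.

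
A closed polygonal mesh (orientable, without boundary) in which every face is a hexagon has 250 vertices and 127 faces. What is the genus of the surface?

3

Every face is a hexagon, so 2E = 6·127 = 762, giving E = 381.
χ = V − E + F = 250 − 381 + 127 = -4.
For a closed orientable surface χ = 2 − 2g, so g = (2 − (-4))/2 = 3.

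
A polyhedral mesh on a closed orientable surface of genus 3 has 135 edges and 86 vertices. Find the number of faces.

For a closed orientable surface of genus 3, χ = 2 − 2·3 = -4.
F = -4 − V + E = -4 − 86 + 135 = 45.

45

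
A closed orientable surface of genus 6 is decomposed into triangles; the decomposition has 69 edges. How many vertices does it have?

13

χ = 2 − 2·6 = -10, and every face is a triangle so 3F = 2E.
F = 2E/3 = 46. Then V = -10 + E − F = -10 + 69 − 46 = 13.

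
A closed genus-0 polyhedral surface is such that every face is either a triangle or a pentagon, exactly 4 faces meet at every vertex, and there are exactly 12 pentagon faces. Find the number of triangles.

20

Let x be the number of triangles; then F = 12 + x.
Edge–face incidences: 2E = 5·12 + 3·x = 60 + 3x.
Every vertex has degree 4, so 4V = 2E.
Euler: V − E + F = 2 ⇒ (2E)/4 − E + (12 + x) = 2.
Multiply by 8: 2·(2E) − 4·(2E) + 8·(12 + x) = 16, i.e. 96 + 8x − 2·(60 + 3x) = 16.
Collecting terms: 2x − 24 = 16, so 2x = 40, so x = 20.
Then 2E = 60 + 3·20 = 120, so E = 60, V = 2E/4 = 30, F = 12 + 20 = 32.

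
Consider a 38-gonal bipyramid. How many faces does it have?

A bipyramid over an n-gon has 2n triangular faces and n + 2 vertices: V = 38 + 2 = 40, E = 3·38 = 114, F = 2·38 = 76.

76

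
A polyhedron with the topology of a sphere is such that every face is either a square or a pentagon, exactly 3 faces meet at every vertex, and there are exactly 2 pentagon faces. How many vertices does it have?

10

Let x be the number of squares; then F = 2 + x.
Edge–face incidences: 2E = 5·2 + 4·x = 10 + 4x.
Every vertex has degree 3, so 3V = 2E.
Euler: V − E + F = 2 ⇒ (2E)/3 − E + (2 + x) = 2.
Multiply by 6: 2·(2E) − 3·(2E) + 6·(2 + x) = 12, i.e. 12 + 6x − (10 + 4x) = 12.
Collecting terms: 2x + 2 = 12, so 2x = 10, so x = 5.
Then 2E = 10 + 4·5 = 30, so E = 15, V = 2E/3 = 10, F = 2 + 5 = 7.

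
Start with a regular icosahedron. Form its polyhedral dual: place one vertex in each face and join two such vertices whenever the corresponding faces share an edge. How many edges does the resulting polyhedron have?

The base solid has V = 12, E = 30, F = 20.
The dual swaps V and F and preserves E: V′ = F = 20, E′ = E = 30, F′ = V = 12.

30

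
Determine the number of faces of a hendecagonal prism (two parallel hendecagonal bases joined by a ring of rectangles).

13

A prism on an n-gon has two n-gon bases and n rectangular sides: V = 2·11 = 22, E = 3·11 = 33, F = 11 + 2 = 13.
Check: V − E + F = 22 − 33 + 13 = 2.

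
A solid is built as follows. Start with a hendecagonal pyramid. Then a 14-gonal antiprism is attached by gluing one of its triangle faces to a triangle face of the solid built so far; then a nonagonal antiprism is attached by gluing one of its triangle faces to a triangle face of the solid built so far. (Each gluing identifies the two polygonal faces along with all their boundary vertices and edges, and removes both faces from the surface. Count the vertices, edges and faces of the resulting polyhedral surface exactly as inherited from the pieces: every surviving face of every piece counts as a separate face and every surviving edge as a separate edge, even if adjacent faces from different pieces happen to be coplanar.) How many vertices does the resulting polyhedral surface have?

A hendecagonal pyramid: V=12, E=22, F=12.
Attach a 14-gonal antiprism (V=28, E=56, F=30) along a 3-gon: merge 3 vertices and 3 edges, delete both glued faces → V=37, E=75, F=40.
Attach a nonagonal antiprism (V=18, E=36, F=20) along a 3-gon: merge 3 vertices and 3 edges, delete both glued faces → V=52, E=108, F=58.
Check: V − E + F = 52 − 108 + 58 = 2.

52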